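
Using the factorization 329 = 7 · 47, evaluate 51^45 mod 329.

Mod 7: 51 ≡ 2; by Fermat, exponent reduces to 45 mod 6 = 3; 2^3 ≡ 1 (mod 7).
Mod 47: 51 ≡ 4; 4^45 ≡ 12 (mod 47).
Combine by CRT: x ≡ 1 (mod 7), x ≡ 12 (mod 47) ⇒ x ≡ 106 (mod 329).

106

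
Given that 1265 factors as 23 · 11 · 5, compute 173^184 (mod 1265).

Mod 23: 173 ≡ 12; by Fermat, exponent reduces to 184 mod 22 = 8; 12^8 ≡ 8 (mod 23).
Mod 11: 173 ≡ 8; by Fermat, exponent reduces to 184 mod 10 = 4; 8^4 ≡ 4 (mod 11).
Mod 5: 173 ≡ 3; since 4 | 184, by Fermat 3^184 ≡ 1 (mod 5).
Combine by CRT: x ≡ 8 (mod 23), x ≡ 4 (mod 11), x ≡ 1 (mod 5) ⇒ x ≡ 1181 (mod 1265).

1181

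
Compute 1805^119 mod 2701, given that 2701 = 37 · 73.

Mod 37: 1805 ≡ 29; by Fermat, exponent reduces to 119 mod 36 = 11; 29^11 ≡ 23 (mod 37).
Mod 73: 1805 ≡ 53; by Fermat, exponent reduces to 119 mod 72 = 47; 53^47 ≡ 58 (mod 73).
Combine by CRT: x ≡ 23 (mod 37), x ≡ 58 (mod 73) ⇒ x ≡ 2613 (mod 2701).

2613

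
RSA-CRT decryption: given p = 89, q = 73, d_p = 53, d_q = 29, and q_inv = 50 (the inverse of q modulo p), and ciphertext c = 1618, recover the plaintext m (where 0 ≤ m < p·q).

m₁ = c^(d_p) mod p: c ≡ 16 (mod 89), and 16^53 mod 89 = 8.
m₂ = c^(d_q) mod q: c ≡ 12 (mod 73), and 12^29 mod 73 = 19.
h = q_inv·(m₁ − m₂) mod p = 50·(8 − 19) mod 89 = 73.
m = m₂ + h·q = 19 + 73·73 = 5348.

5348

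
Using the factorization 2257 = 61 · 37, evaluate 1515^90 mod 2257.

2256

Mod 61: 1515 ≡ 51; by Fermat, exponent reduces to 90 mod 60 = 30; 51^30 ≡ 60 (mod 61).
Mod 37: 1515 ≡ 35; by Fermat, exponent reduces to 90 mod 36 = 18; 35^18 ≡ 36 (mod 37).
Combine by CRT: x ≡ 60 (mod 61), x ≡ 36 (mod 37) ⇒ x ≡ 2256 (mod 2257).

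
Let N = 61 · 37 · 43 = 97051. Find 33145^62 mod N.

Mod 61: 33145 ≡ 22; by Fermat, exponent reduces to 62 mod 60 = 2; 22^2 ≡ 57 (mod 61).
Mod 37: 33145 ≡ 30; by Fermat, exponent reduces to 62 mod 36 = 26; 30^26 ≡ 16 (mod 37).
Mod 43: 33145 ≡ 35; by Fermat, exponent reduces to 62 mod 42 = 20; 35^20 ≡ 16 (mod 43).
Combine by CRT: x ≡ 57 (mod 61), x ≡ 16 (mod 37), x ≡ 16 (mod 43) ⇒ x ≡ 90703 (mod 97051).

90703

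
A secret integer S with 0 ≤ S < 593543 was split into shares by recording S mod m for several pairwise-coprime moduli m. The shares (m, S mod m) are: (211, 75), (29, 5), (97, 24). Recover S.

Combine the congruences pairwise.
From S ≡ 75 (mod 211) write S = 75 + 211t. Substituting into S ≡ 5 (mod 29) gives 211t ≡ 17 (mod 29), and since 8⁻¹ ≡ 11 (mod 29), t ≡ 13. Hence S ≡ 75 + 211·13 = 2818 (mod 6119).
From S ≡ 2818 (mod 6119) write S = 2818 + 6119t. Substituting into S ≡ 24 (mod 97) gives 6119t ≡ 19 (mod 97), and since 8⁻¹ ≡ 85 (mod 97), t ≡ 63. Hence S ≡ 2818 + 6119·63 = 388315 (mod 593543).

388315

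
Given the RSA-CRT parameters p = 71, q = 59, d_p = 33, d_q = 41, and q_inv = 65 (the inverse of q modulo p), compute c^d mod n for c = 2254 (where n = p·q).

1688

m₁ = c^(d_p) mod p: c ≡ 53 (mod 71), and 53^33 mod 71 = 55.
m₂ = c^(d_q) mod q: c ≡ 12 (mod 59), and 12^41 mod 59 = 36.
h = q_inv·(m₁ − m₂) mod p = 65·(55 − 36) mod 71 = 28.
m = m₂ + h·q = 36 + 28·59 = 1688.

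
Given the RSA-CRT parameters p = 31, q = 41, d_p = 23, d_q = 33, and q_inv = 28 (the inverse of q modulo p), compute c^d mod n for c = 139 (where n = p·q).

m₁ = c^(d_p) mod p: c ≡ 15 (mod 31), and 15^23 mod 31 = 27.
m₂ = c^(d_q) mod q: c ≡ 16 (mod 41), and 16^33 mod 41 = 37.
h = q_inv·(m₁ − m₂) mod p = 28·(27 − 37) mod 31 = 30.
m = m₂ + h·q = 37 + 30·41 = 1267.

1267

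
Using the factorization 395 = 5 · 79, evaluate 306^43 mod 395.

191

Mod 5: 306 ≡ 1; by Fermat, exponent reduces to 43 mod 4 = 3; 1^3 ≡ 1 (mod 5).
Mod 79: 306 ≡ 69; 69^43 ≡ 33 (mod 79).
Combine by CRT: x ≡ 1 (mod 5), x ≡ 33 (mod 79) ⇒ x ≡ 191 (mod 395).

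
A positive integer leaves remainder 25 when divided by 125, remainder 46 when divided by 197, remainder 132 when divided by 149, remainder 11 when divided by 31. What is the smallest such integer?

The moduli are pairwise coprime; N = 125·197·149·31 = 113742875.
N/125 = 909943; 909943 ≡ 68 (mod 125); 68·57 ≡ 1, so inverse 57.
N/197 = 577375; 577375 ≡ 165 (mod 197); 165·80 ≡ 1, so inverse 80.
N/149 = 763375; 763375 ≡ 48 (mod 149); 48·59 ≡ 1, so inverse 59.
N/31 = 3669125; 3669125 ≡ 27 (mod 31); 27·23 ≡ 1, so inverse 23.
x ≡ 25·909943·57 + 46·577375·80 + 132·763375·59 + 11·3669125·23 = 10294861900.
10294861900 mod 113742875 = 58003150.

58003150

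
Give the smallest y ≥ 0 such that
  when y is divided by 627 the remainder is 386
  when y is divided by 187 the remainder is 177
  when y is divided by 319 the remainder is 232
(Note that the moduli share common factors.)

81896

Combine the congruences pairwise.
gcd(627, 187) = 11 and 11 | (177 − 386), so the pair is consistent; merging gives y ≡ 7283 (mod 10659), where 10659 = lcm(627, 187).
gcd(10659, 319) = 11 and 11 | (232 − 7283), so the pair is consistent; merging gives y ≡ 81896 (mod 309111), where 309111 = lcm(10659, 319).
The solution is unique modulo lcm(627, 187, 319) = 309111.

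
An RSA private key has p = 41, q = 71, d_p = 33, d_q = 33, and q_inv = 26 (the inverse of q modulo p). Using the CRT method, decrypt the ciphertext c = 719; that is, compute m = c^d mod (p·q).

m₁ = c^(d_p) mod p: c ≡ 22 (mod 41), and 22^33 mod 41 = 15.
m₂ = c^(d_q) mod q: c ≡ 9 (mod 71), and 9^33 mod 71 = 64.
h = q_inv·(m₁ − m₂) mod p = 26·(15 − 64) mod 41 = 38.
m = m₂ + h·q = 64 + 38·71 = 2762.

2762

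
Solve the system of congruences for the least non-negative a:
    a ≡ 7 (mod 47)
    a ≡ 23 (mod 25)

Combine the congruences pairwise.
From a ≡ 7 (mod 47) write a = 7 + 47t. Substituting into a ≡ 23 (mod 25) gives 47t ≡ 16 (mod 25), and since 22⁻¹ ≡ 8 (mod 25), t ≡ 3. Hence a ≡ 7 + 47·3 = 148 (mod 1175).

148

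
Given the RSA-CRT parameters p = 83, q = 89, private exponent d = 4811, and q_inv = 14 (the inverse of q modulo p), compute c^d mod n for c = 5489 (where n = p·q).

d_p = d mod (p−1) = 4811 mod 82 = 55; d_q = d mod (q−1) = 59.
m₁ = c^(d_p) mod p: c ≡ 11 (mod 83), and 11^55 mod 83 = 7.
m₂ = c^(d_q) mod q: c ≡ 60 (mod 89), and 60^59 mod 89 = 65.
h = q_inv·(m₁ − m₂) mod p = 14·(7 − 65) mod 83 = 18.
m = m₂ + h·q = 65 + 18·89 = 1667.

1667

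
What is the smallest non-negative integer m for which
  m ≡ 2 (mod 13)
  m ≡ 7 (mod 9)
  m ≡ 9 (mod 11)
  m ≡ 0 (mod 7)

From m ≡ 2 (mod 13) write m = 2 + 13t. Substituting into m ≡ 7 (mod 9) gives 13t ≡ 5 (mod 9), and since 4⁻¹ ≡ 7 (mod 9), t ≡ 8. Hence m ≡ 2 + 13·8 = 106 (mod 117).
From m ≡ 106 (mod 117) write m = 106 + 117t. Substituting into m ≡ 9 (mod 11) gives 117t ≡ 2 (mod 11), and since 7⁻¹ ≡ 8 (mod 11), t ≡ 5. Hence m ≡ 106 + 117·5 = 691 (mod 1287).
From m ≡ 691 (mod 1287) write m = 691 + 1287t. Substituting into m ≡ 0 (mod 7) gives 1287t ≡ 2 (mod 7), and since 6⁻¹ ≡ 6 (mod 7), t ≡ 5. Hence m ≡ 691 + 1287·5 = 7126 (mod 9009).

7126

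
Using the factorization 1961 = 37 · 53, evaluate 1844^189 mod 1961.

Mod 37: 1844 ≡ 31; by Fermat, exponent reduces to 189 mod 36 = 9; 31^9 ≡ 31 (mod 37).
Mod 53: 1844 ≡ 42; by Fermat, exponent reduces to 189 mod 52 = 33; 42^33 ≡ 28 (mod 53).
Combine by CRT: x ≡ 31 (mod 37), x ≡ 28 (mod 53) ⇒ x ≡ 1141 (mod 1961).

1141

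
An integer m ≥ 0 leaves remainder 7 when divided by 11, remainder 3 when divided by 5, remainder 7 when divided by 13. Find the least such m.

293

Combine the congruences pairwise.
From m ≡ 7 (mod 11) write m = 7 + 11t. Substituting into m ≡ 3 (mod 5) gives 11t ≡ 1 (mod 5), and since 1⁻¹ ≡ 1 (mod 5), t ≡ 1. Hence m ≡ 7 + 11·1 = 18 (mod 55).
From m ≡ 18 (mod 55) write m = 18 + 55t. Substituting into m ≡ 7 (mod 13) gives 55t ≡ 2 (mod 13), and since 3⁻¹ ≡ 9 (mod 13), t ≡ 5. Hence m ≡ 18 + 55·5 = 293 (mod 715).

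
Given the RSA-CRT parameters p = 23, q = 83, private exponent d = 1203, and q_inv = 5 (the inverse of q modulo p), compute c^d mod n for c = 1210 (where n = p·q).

270

d_p = d mod (p−1) = 1203 mod 22 = 15; d_q = d mod (q−1) = 55.
m₁ = c^(d_p) mod p: c ≡ 14 (mod 23), and 14^15 mod 23 = 17.
m₂ = c^(d_q) mod q: c ≡ 48 (mod 83), and 48^55 mod 83 = 21.
h = q_inv·(m₁ − m₂) mod p = 5·(17 − 21) mod 23 = 3.
m = m₂ + h·q = 21 + 3·83 = 270.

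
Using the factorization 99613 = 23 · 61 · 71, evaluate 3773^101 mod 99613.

Mod 23: 3773 ≡ 1; by Fermat, exponent reduces to 101 mod 22 = 13; 1^13 ≡ 1 (mod 23).
Mod 61: 3773 ≡ 52; by Fermat, exponent reduces to 101 mod 60 = 41; 52^41 ≡ 52 (mod 61).
Mod 71: 3773 ≡ 10; by Fermat, exponent reduces to 101 mod 70 = 31; 10^31 ≡ 58 (mod 71).
Combine by CRT: x ≡ 1 (mod 23), x ≡ 52 (mod 61), x ≡ 58 (mod 71) ⇒ x ≡ 93565 (mod 99613).

93565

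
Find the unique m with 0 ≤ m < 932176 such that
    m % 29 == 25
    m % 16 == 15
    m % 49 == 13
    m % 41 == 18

Combine the congruences pairwise.
From m ≡ 25 (mod 29) write m = 25 + 29t. Substituting into m ≡ 15 (mod 16) gives 29t ≡ 6 (mod 16), and since 13⁻¹ ≡ 5 (mod 16), t ≡ 14. Hence m ≡ 25 + 29·14 = 431 (mod 464).
From m ≡ 431 (mod 464) write m = 431 + 464t. Substituting into m ≡ 13 (mod 49) gives 464t ≡ 23 (mod 49), and since 23⁻¹ ≡ 32 (mod 49), t ≡ 1. Hence m ≡ 431 + 464·1 = 895 (mod 22736).
From m ≡ 895 (mod 22736) write m = 895 + 22736t. Substituting into m ≡ 18 (mod 41) gives 22736t ≡ 25 (mod 41), and since 22⁻¹ ≡ 28 (mod 41), t ≡ 3. Hence m ≡ 895 + 22736·3 = 69103 (mod 932176).

69103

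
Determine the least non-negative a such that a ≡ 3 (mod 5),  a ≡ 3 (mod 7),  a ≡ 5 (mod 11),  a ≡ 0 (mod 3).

Combine the congruences pairwise.
From a ≡ 3 (mod 5) write a = 3 + 5t. Substituting into a ≡ 3 (mod 7) gives 5t ≡ 0 (mod 7), and since 5⁻¹ ≡ 3 (mod 7), t ≡ 0. Hence a ≡ 3 + 5·0 = 3 (mod 35).
From a ≡ 3 (mod 35) write a = 3 + 35t. Substituting into a ≡ 5 (mod 11) gives 35t ≡ 2 (mod 11), and since 2⁻¹ ≡ 6 (mod 11), t ≡ 1. Hence a ≡ 3 + 35·1 = 38 (mod 385).
From a ≡ 38 (mod 385) write a = 38 + 385t. Substituting into a ≡ 0 (mod 3) gives 385t ≡ 1 (mod 3), and since 1⁻¹ ≡ 1 (mod 3), t ≡ 1. Hence a ≡ 38 + 385·1 = 423 (mod 1155).

423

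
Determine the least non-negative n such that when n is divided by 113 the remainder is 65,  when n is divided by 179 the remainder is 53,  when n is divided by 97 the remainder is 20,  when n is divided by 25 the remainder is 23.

The moduli are pairwise coprime; M = 113·179·97·25 = 49050475.
M/113 = 434075; 434075 ≡ 42 (mod 113); 42·35 ≡ 1, so inverse 35.
M/179 = 274025; 274025 ≡ 155 (mod 179); 155·82 ≡ 1, so inverse 82.
M/97 = 505675; 505675 ≡ 14 (mod 97); 14·7 ≡ 1, so inverse 7.
M/25 = 1962019; 1962019 ≡ 19 (mod 25); 19·4 ≡ 1, so inverse 4.
n ≡ 65·434075·35 + 53·274025·82 + 20·505675·7 + 23·1962019·4 = 2429733523.
2429733523 mod 49050475 = 26260248.

26260248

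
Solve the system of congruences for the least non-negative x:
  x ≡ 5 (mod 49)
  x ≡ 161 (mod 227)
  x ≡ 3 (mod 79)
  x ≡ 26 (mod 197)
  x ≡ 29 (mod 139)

4784775623

The moduli are pairwise coprime; N = 49·227·79·197·139 = 24061907611.
N/49 = 491059339; 491059339 ≡ 8 (mod 49); 8·43 ≡ 1, so inverse 43.
N/227 = 105999593; 105999593 ≡ 127 (mod 227); 127·143 ≡ 1, so inverse 143.
N/79 = 304581109; 304581109 ≡ 6 (mod 79); 6·66 ≡ 1, so inverse 66.
N/197 = 122141663; 122141663 ≡ 87 (mod 197); 87·77 ≡ 1, so inverse 77.
N/139 = 173107249; 173107249 ≡ 124 (mod 139); 124·37 ≡ 1, so inverse 37.
x ≡ 5·491059339·43 + 161·105999593·143 + 3·304581109·66 + 26·122141663·77 + 29·173107249·37 = 3036585134609.
3036585134609 mod 24061907611 = 4784775623.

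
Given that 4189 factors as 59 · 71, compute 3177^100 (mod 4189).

Mod 59: 3177 ≡ 50; by Fermat, exponent reduces to 100 mod 58 = 42; 50^42 ≡ 35 (mod 59).
Mod 71: 3177 ≡ 53; by Fermat, exponent reduces to 100 mod 70 = 30; 53^30 ≡ 30 (mod 71).
Combine by CRT: x ≡ 35 (mod 59), x ≡ 30 (mod 71) ⇒ x ≡ 1805 (mod 4189).

1805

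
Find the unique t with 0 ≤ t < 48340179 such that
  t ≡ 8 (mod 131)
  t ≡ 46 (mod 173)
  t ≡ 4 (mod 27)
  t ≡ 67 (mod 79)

18456205

The moduli are pairwise coprime; N = 131·173·27·79 = 48340179.
N/131 = 369009; 369009 ≡ 113 (mod 131); 113·80 ≡ 1, so inverse 80.
N/173 = 279423; 279423 ≡ 28 (mod 173); 28·68 ≡ 1, so inverse 68.
N/27 = 1790377; 1790377 ≡ 7 (mod 27); 7·4 ≡ 1, so inverse 4.
N/79 = 611901; 611901 ≡ 46 (mod 79); 46·67 ≡ 1, so inverse 67.
t ≡ 8·369009·80 + 46·279423·68 + 4·1790377·4 + 67·611901·67 = 3885670525.
3885670525 mod 48340179 = 18456205.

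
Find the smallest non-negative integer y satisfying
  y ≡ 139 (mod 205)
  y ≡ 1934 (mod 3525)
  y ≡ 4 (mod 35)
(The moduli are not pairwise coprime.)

114734

gcd(205, 3525) = 5 and 5 | (1934 − 139), so the pair is consistent; merging gives y ≡ 114734 (mod 144525), where 144525 = lcm(205, 3525).
gcd(144525, 35) = 5 and 5 | (4 − 114734), so the pair is consistent; merging gives y ≡ 114734 (mod 1011675), where 1011675 = lcm(144525, 35).
The solution is unique modulo lcm(205, 3525, 35) = 1011675.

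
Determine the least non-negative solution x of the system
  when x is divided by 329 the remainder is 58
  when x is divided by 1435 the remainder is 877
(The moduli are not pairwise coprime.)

26707

Combine the congruences pairwise.
gcd(329, 1435) = 7 and 7 | (877 − 58), so the pair is consistent; merging gives x ≡ 26707 (mod 67445), where 67445 = lcm(329, 1435).
The solution is unique modulo lcm(329, 1435) = 67445.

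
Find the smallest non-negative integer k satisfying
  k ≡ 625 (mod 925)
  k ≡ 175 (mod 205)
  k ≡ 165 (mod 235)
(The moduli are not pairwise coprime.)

1275275

Combine the congruences pairwise.
gcd(925, 205) = 5 and 5 | (175 − 625), so the pair is consistent; merging gives k ≡ 23750 (mod 37925), where 37925 = lcm(925, 205).
gcd(37925, 235) = 5 and 5 | (165 − 23750), so the pair is consistent; merging gives k ≡ 1275275 (mod 1782475), where 1782475 = lcm(37925, 235).
The solution is unique modulo lcm(925, 205, 235) = 1782475.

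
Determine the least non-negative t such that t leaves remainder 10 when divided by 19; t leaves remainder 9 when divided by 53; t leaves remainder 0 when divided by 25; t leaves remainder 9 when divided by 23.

108500

The moduli are pairwise coprime; N = 19·53·25·23 = 579025.
N/19 = 30475; 30475 ≡ 18 (mod 19); 18·18 ≡ 1, so inverse 18.
N/53 = 10925; 10925 ≡ 7 (mod 53); 7·38 ≡ 1, so inverse 38.
N/25 = 23161; 23161 ≡ 11 (mod 25); 11·16 ≡ 1, so inverse 16.
N/23 = 25175; 25175 ≡ 13 (mod 23); 13·16 ≡ 1, so inverse 16.
t ≡ 10·30475·18 + 9·10925·38 + 0·23161·16 + 9·25175·16 = 12847050.
12847050 mod 579025 = 108500.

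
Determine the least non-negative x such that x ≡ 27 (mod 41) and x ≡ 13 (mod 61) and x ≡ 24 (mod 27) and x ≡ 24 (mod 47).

From x ≡ 27 (mod 41) write x = 27 + 41t. Substituting into x ≡ 13 (mod 61) gives 41t ≡ 47 (mod 61), and since 41⁻¹ ≡ 3 (mod 61), t ≡ 19. Hence x ≡ 27 + 41·19 = 806 (mod 2501).
From x ≡ 806 (mod 2501) write x = 806 + 2501t. Substituting into x ≡ 24 (mod 27) gives 2501t ≡ 1 (mod 27), and since 17⁻¹ ≡ 8 (mod 27), t ≡ 8. Hence x ≡ 806 + 2501·8 = 20814 (mod 67527).
From x ≡ 20814 (mod 67527) write x = 20814 + 67527t. Substituting into x ≡ 24 (mod 47) gives 67527t ≡ 31 (mod 47), and since 35⁻¹ ≡ 43 (mod 47), t ≡ 17. Hence x ≡ 20814 + 67527·17 = 1168773 (mod 3173769).

1168773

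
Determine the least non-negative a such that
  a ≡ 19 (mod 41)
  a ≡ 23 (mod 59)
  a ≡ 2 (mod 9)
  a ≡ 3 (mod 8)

The moduli are pairwise coprime; N = 41·59·9·8 = 174168.
N/41 = 4248; 4248 ≡ 25 (mod 41); 25·23 ≡ 1, so inverse 23.
N/59 = 2952; 2952 ≡ 2 (mod 59); 2·30 ≡ 1, so inverse 30.
N/9 = 19352; 19352 ≡ 2 (mod 9); 2·5 ≡ 1, so inverse 5.
N/8 = 21771; 21771 ≡ 3 (mod 8); 3·3 ≡ 1, so inverse 3.
a ≡ 19·4248·23 + 23·2952·30 + 2·19352·5 + 3·21771·3 = 4282715.
4282715 mod 174168 = 102683.

102683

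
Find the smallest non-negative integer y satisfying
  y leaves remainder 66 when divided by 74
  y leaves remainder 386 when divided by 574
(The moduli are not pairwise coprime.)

gcd(74, 574) = 2 and 2 | (386 − 66), so the pair is consistent; merging gives y ≡ 15310 (mod 21238), where 21238 = lcm(74, 574).
The solution is unique modulo lcm(74, 574) = 21238.

15310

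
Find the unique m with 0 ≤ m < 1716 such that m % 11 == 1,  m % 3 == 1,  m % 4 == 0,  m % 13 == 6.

760

The moduli are pairwise coprime; N = 11·3·4·13 = 1716.
N/11 = 156; 156 ≡ 2 (mod 11); 2·6 ≡ 1, so inverse 6.
N/3 = 572; 572 ≡ 2 (mod 3); 2·2 ≡ 1, so inverse 2.
N/4 = 429; 429 ≡ 1 (mod 4), inverse 1.
N/13 = 132; 132 ≡ 2 (mod 13); 2·7 ≡ 1, so inverse 7.
m ≡ 1·156·6 + 1·572·2 + 0·429·1 + 6·132·7 = 7624.
7624 mod 1716 = 760.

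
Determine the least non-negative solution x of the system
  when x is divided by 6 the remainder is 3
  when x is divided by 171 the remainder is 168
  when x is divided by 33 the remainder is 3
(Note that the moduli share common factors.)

2049

gcd(6, 171) = 3 and 3 | (168 − 3), so the pair is consistent; merging gives x ≡ 339 (mod 342), where 342 = lcm(6, 171).
gcd(342, 33) = 3 and 3 | (3 − 339), so the pair is consistent; merging gives x ≡ 2049 (mod 3762), where 3762 = lcm(342, 33).
The solution is unique modulo lcm(6, 171, 33) = 3762.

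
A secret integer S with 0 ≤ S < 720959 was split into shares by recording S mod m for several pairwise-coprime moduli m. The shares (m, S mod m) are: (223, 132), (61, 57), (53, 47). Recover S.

644156

Combine the congruences pairwise.
From S ≡ 132 (mod 223) write S = 132 + 223t. Substituting into S ≡ 57 (mod 61) gives 223t ≡ 47 (mod 61), and since 40⁻¹ ≡ 29 (mod 61), t ≡ 21. Hence S ≡ 132 + 223·21 = 4815 (mod 13603).
From S ≡ 4815 (mod 13603) write S = 4815 + 13603t. Substituting into S ≡ 47 (mod 53) gives 13603t ≡ 2 (mod 53), and since 35⁻¹ ≡ 50 (mod 53), t ≡ 47. Hence S ≡ 4815 + 13603·47 = 644156 (mod 720959).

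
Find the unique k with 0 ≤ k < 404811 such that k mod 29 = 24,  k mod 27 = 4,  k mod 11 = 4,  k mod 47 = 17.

Combine the congruences pairwise.
From k ≡ 24 (mod 29) write k = 24 + 29t. Substituting into k ≡ 4 (mod 27) gives 29t ≡ 7 (mod 27), and since 2⁻¹ ≡ 14 (mod 27), t ≡ 17. Hence k ≡ 24 + 29·17 = 517 (mod 783).
From k ≡ 517 (mod 783) write k = 517 + 783t. Substituting into k ≡ 4 (mod 11) gives 783t ≡ 4 (mod 11), and since 2⁻¹ ≡ 6 (mod 11), t ≡ 2. Hence k ≡ 517 + 783·2 = 2083 (mod 8613).
From k ≡ 2083 (mod 8613) write k = 2083 + 8613t. Substituting into k ≡ 17 (mod 47) gives 8613t ≡ 2 (mod 47), and since 12⁻¹ ≡ 4 (mod 47), t ≡ 8. Hence k ≡ 2083 + 8613·8 = 70987 (mod 404811).

70987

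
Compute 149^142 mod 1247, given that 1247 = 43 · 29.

683

Mod 43: 149 ≡ 20; by Fermat, exponent reduces to 142 mod 42 = 16; 20^16 ≡ 38 (mod 43).
Mod 29: 149 ≡ 4; by Fermat, exponent reduces to 142 mod 28 = 2; 4^2 ≡ 16 (mod 29).
Combine by CRT: x ≡ 38 (mod 43), x ≡ 16 (mod 29) ⇒ x ≡ 683 (mod 1247).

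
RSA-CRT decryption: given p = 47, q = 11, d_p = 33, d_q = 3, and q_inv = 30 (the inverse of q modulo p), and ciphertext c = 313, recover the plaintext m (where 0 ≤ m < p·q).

246

m₁ = c^(d_p) mod p: c ≡ 31 (mod 47), and 31^33 mod 47 = 11.
m₂ = c^(d_q) mod q: c ≡ 5 (mod 11), and 5^3 mod 11 = 4.
h = q_inv·(m₁ − m₂) mod p = 30·(11 − 4) mod 47 = 22.
m = m₂ + h·q = 4 + 22·11 = 246.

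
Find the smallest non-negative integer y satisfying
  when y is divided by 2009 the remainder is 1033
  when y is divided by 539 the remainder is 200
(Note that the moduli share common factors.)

5051

Combine the congruences pairwise.
gcd(2009, 539) = 49 and 49 | (200 − 1033), so the pair is consistent; merging gives y ≡ 5051 (mod 22099), where 22099 = lcm(2009, 539).
The solution is unique modulo lcm(2009, 539) = 22099.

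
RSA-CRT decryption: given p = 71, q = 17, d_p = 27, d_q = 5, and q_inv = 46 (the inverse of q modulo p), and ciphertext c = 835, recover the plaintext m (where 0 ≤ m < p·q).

644

m₁ = c^(d_p) mod p: c ≡ 54 (mod 71), and 54^27 mod 71 = 5.
m₂ = c^(d_q) mod q: c ≡ 2 (mod 17), and 2^5 mod 17 = 15.
h = q_inv·(m₁ − m₂) mod p = 46·(5 − 15) mod 71 = 37.
m = m₂ + h·q = 15 + 37·17 = 644.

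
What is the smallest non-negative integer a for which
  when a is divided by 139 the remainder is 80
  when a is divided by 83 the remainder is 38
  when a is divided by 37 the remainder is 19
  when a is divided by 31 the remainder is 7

3648552

From a ≡ 80 (mod 139) write a = 80 + 139t. Substituting into a ≡ 38 (mod 83) gives 139t ≡ 41 (mod 83), and since 56⁻¹ ≡ 43 (mod 83), t ≡ 20. Hence a ≡ 80 + 139·20 = 2860 (mod 11537).
From a ≡ 2860 (mod 11537) write a = 2860 + 11537t. Substituting into a ≡ 19 (mod 37) gives 11537t ≡ 8 (mod 37), and since 30⁻¹ ≡ 21 (mod 37), t ≡ 20. Hence a ≡ 2860 + 11537·20 = 233600 (mod 426869).
From a ≡ 233600 (mod 426869) write a = 233600 + 426869t. Substituting into a ≡ 7 (mod 31) gives 426869t ≡ 23 (mod 31), and since 30⁻¹ ≡ 30 (mod 31), t ≡ 8. Hence a ≡ 233600 + 426869·8 = 3648552 (mod 13232939).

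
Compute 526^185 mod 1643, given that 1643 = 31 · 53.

Mod 31: 526 ≡ 30; by Fermat, exponent reduces to 185 mod 30 = 5; 30^5 ≡ 30 (mod 31).
Mod 53: 526 ≡ 49; by Fermat, exponent reduces to 185 mod 52 = 29; 49^29 ≡ 42 (mod 53).
Combine by CRT: x ≡ 30 (mod 31), x ≡ 42 (mod 53) ⇒ x ≡ 1208 (mod 1643).

1208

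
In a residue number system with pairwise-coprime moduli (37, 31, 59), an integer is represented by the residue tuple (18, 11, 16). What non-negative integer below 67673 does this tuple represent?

The moduli are pairwise coprime; N = 37·31·59 = 67673.
N/37 = 1829; 1829 ≡ 16 (mod 37); 16·7 ≡ 1, so inverse 7.
N/31 = 2183; 2183 ≡ 13 (mod 31); 13·12 ≡ 1, so inverse 12.
N/59 = 1147; 1147 ≡ 26 (mod 59); 26·25 ≡ 1, so inverse 25.
x ≡ 18·1829·7 + 11·2183·12 + 16·1147·25 = 977410.
977410 mod 67673 = 29988.

29988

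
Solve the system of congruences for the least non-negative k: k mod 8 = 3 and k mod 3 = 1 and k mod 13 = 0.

The moduli are pairwise coprime; N = 8·3·13 = 312.
N/8 = 39; 39 ≡ 7 (mod 8); 7·7 ≡ 1, so inverse 7.
N/3 = 104; 104 ≡ 2 (mod 3); 2·2 ≡ 1, so inverse 2.
N/13 = 24; 24 ≡ 11 (mod 13); 11·6 ≡ 1, so inverse 6.
k ≡ 3·39·7 + 1·104·2 + 0·24·6 = 1027.
1027 mod 312 = 91.

91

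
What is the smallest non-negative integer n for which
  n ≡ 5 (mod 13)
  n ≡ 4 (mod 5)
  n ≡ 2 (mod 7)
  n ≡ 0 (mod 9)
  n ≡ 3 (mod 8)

The moduli are pairwise coprime; M = 13·5·7·9·8 = 32760.
M/13 = 2520; 2520 ≡ 11 (mod 13); 11·6 ≡ 1, so inverse 6.
M/5 = 6552; 6552 ≡ 2 (mod 5); 2·3 ≡ 1, so inverse 3.
M/7 = 4680; 4680 ≡ 4 (mod 7); 4·2 ≡ 1, so inverse 2.
M/9 = 3640; 3640 ≡ 4 (mod 9); 4·7 ≡ 1, so inverse 7.
M/8 = 4095; 4095 ≡ 7 (mod 8); 7·7 ≡ 1, so inverse 7.
n ≡ 5·2520·6 + 4·6552·3 + 2·4680·2 + 0·3640·7 + 3·4095·7 = 258939.
258939 mod 32760 = 29619.

29619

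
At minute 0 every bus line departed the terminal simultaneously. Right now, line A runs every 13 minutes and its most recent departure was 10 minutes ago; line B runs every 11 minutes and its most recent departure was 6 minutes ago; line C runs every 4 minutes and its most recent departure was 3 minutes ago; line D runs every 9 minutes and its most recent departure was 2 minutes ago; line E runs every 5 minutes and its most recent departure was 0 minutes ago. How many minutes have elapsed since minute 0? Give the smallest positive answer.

16715

The moduli are pairwise coprime; N = 13·11·4·9·5 = 25740.
N/13 = 1980; 1980 ≡ 4 (mod 13); 4·10 ≡ 1, so inverse 10.
N/11 = 2340; 2340 ≡ 8 (mod 11); 8·7 ≡ 1, so inverse 7.
N/4 = 6435; 6435 ≡ 3 (mod 4); 3·3 ≡ 1, so inverse 3.
N/9 = 2860; 2860 ≡ 7 (mod 9); 7·4 ≡ 1, so inverse 4.
N/5 = 5148; 5148 ≡ 3 (mod 5); 3·2 ≡ 1, so inverse 2.
t ≡ 10·1980·10 + 6·2340·7 + 3·6435·3 + 2·2860·4 + 0·5148·2 = 377075.
377075 mod 25740 = 16715.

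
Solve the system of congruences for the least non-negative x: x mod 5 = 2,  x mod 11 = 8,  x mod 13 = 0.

The moduli are pairwise coprime; N = 5·11·13 = 715.
N/5 = 143; 143 ≡ 3 (mod 5); 3·2 ≡ 1, so inverse 2.
N/11 = 65; 65 ≡ 10 (mod 11); 10·10 ≡ 1, so inverse 10.
N/13 = 55; 55 ≡ 3 (mod 13); 3·9 ≡ 1, so inverse 9.
x ≡ 2·143·2 + 8·65·10 + 0·55·9 = 5772.
5772 mod 715 = 52.

52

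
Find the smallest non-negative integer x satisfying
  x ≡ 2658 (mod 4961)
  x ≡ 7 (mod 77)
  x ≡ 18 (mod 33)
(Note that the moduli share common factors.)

gcd(4961, 77) = 11 and 11 | (7 − 2658), so the pair is consistent; merging gives x ≡ 32424 (mod 34727), where 34727 = lcm(4961, 77).
gcd(34727, 33) = 11 and 11 | (18 − 32424), so the pair is consistent; merging gives x ≡ 32424 (mod 104181), where 104181 = lcm(34727, 33).
The solution is unique modulo lcm(4961, 77, 33) = 104181.

32424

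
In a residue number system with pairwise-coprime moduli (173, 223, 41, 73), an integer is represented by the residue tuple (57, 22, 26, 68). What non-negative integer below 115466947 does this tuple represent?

75773192

The moduli are pairwise coprime; N = 173·223·41·73 = 115466947.
N/173 = 667439; 667439 ≡ 5 (mod 173); 5·104 ≡ 1, so inverse 104.
N/223 = 517789; 517789 ≡ 206 (mod 223); 206·118 ≡ 1, so inverse 118.
N/41 = 2816267; 2816267 ≡ 18 (mod 41); 18·16 ≡ 1, so inverse 16.
N/73 = 1581739; 1581739 ≡ 48 (mod 73); 48·35 ≡ 1, so inverse 35.
x ≡ 57·667439·104 + 22·517789·118 + 26·2816267·16 + 68·1581739·35 = 10236864528.
10236864528 mod 115466947 = 75773192.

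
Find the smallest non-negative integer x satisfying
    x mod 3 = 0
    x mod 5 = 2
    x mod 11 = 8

The moduli are pairwise coprime; N = 3·5·11 = 165.
N/3 = 55; 55 ≡ 1 (mod 3), inverse 1.
N/5 = 33; 33 ≡ 3 (mod 5); 3·2 ≡ 1, so inverse 2.
N/11 = 15; 15 ≡ 4 (mod 11); 4·3 ≡ 1, so inverse 3.
x ≡ 0·55·1 + 2·33·2 + 8·15·3 = 492.
492 mod 165 = 162.

162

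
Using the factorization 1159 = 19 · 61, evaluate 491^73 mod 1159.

Mod 19: 491 ≡ 16; by Fermat, exponent reduces to 73 mod 18 = 1; 16^1 ≡ 16 (mod 19).
Mod 61: 491 ≡ 3; by Fermat, exponent reduces to 73 mod 60 = 13; 3^13 ≡ 27 (mod 61).
Combine by CRT: x ≡ 16 (mod 19), x ≡ 27 (mod 61) ⇒ x ≡ 149 (mod 1159).

149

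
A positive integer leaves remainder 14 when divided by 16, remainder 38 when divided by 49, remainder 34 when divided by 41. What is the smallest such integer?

9054

The moduli are pairwise coprime; N = 16·49·41 = 32144.
N/16 = 2009; 2009 ≡ 9 (mod 16); 9·9 ≡ 1, so inverse 9.
N/49 = 656; 656 ≡ 19 (mod 49); 19·31 ≡ 1, so inverse 31.
N/41 = 784; 784 ≡ 5 (mod 41); 5·33 ≡ 1, so inverse 33.
m ≡ 14·2009·9 + 38·656·31 + 34·784·33 = 1905550.
1905550 mod 32144 = 9054.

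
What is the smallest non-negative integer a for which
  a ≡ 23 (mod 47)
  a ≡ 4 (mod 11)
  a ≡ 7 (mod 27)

9376

The moduli are pairwise coprime; N = 47·11·27 = 13959.
N/47 = 297; 297 ≡ 15 (mod 47); 15·22 ≡ 1, so inverse 22.
N/11 = 1269; 1269 ≡ 4 (mod 11); 4·3 ≡ 1, so inverse 3.
N/27 = 517; 517 ≡ 4 (mod 27); 4·7 ≡ 1, so inverse 7.
a ≡ 23·297·22 + 4·1269·3 + 7·517·7 = 190843.
190843 mod 13959 = 9376.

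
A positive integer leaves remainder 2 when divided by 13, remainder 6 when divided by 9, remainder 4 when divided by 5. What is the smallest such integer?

249

From x ≡ 2 (mod 13) write x = 2 + 13t. Substituting into x ≡ 6 (mod 9) gives 13t ≡ 4 (mod 9), and since 4⁻¹ ≡ 7 (mod 9), t ≡ 1. Hence x ≡ 2 + 13·1 = 15 (mod 117).
From x ≡ 15 (mod 117) write x = 15 + 117t. Substituting into x ≡ 4 (mod 5) gives 117t ≡ 4 (mod 5), and since 2⁻¹ ≡ 3 (mod 5), t ≡ 2. Hence x ≡ 15 + 117·2 = 249 (mod 585).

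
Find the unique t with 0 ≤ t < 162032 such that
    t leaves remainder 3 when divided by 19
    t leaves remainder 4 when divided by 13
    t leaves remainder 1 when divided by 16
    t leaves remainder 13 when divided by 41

Combine the congruences pairwise.
From t ≡ 3 (mod 19) write t = 3 + 19s. Substituting into t ≡ 4 (mod 13) gives 19s ≡ 1 (mod 13), and since 6⁻¹ ≡ 11 (mod 13), s ≡ 11. Hence t ≡ 3 + 19·11 = 212 (mod 247).
From t ≡ 212 (mod 247) write t = 212 + 247s. Substituting into t ≡ 1 (mod 16) gives 247s ≡ 13 (mod 16), and since 7⁻¹ ≡ 7 (mod 16), s ≡ 11. Hence t ≡ 212 + 247·11 = 2929 (mod 3952).
From t ≡ 2929 (mod 3952) write t = 2929 + 3952s. Substituting into t ≡ 13 (mod 41) gives 3952s ≡ 36 (mod 41), and since 16⁻¹ ≡ 18 (mod 41), s ≡ 33. Hence t ≡ 2929 + 3952·33 = 133345 (mod 162032).

133345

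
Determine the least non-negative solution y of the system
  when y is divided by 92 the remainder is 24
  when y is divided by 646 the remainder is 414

23024

gcd(92, 646) = 2 and 2 | (414 − 24), so the pair is consistent; merging gives y ≡ 23024 (mod 29716), where 29716 = lcm(92, 646).
The solution is unique modulo lcm(92, 646) = 29716.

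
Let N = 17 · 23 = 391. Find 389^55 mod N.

Mod 17: 389 ≡ 15; by Fermat, exponent reduces to 55 mod 16 = 7; 15^7 ≡ 8 (mod 17).
Mod 23: 389 ≡ 21; by Fermat, exponent reduces to 55 mod 22 = 11; 21^11 ≡ 22 (mod 23).
Combine by CRT: x ≡ 8 (mod 17), x ≡ 22 (mod 23) ⇒ x ≡ 229 (mod 391).

229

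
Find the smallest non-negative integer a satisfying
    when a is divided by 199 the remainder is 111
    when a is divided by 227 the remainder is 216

From a ≡ 111 (mod 199) write a = 111 + 199t. Substituting into a ≡ 216 (mod 227) gives 199t ≡ 105 (mod 227), and since 199⁻¹ ≡ 154 (mod 227), t ≡ 53. Hence a ≡ 111 + 199·53 = 10658 (mod 45173).

10658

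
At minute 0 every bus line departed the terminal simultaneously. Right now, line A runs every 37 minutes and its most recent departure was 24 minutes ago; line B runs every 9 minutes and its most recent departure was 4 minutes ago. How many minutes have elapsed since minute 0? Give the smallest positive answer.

283

Combine the congruences pairwise.
From t ≡ 24 (mod 37) write t = 24 + 37s. Substituting into t ≡ 4 (mod 9) gives 37s ≡ 7 (mod 9), and since 1⁻¹ ≡ 1 (mod 9), s ≡ 7. Hence t ≡ 24 + 37·7 = 283 (mod 333).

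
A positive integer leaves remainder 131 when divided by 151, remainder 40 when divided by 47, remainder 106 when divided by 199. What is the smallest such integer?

The moduli are pairwise coprime; N = 151·47·199 = 1412303.
N/151 = 9353; 9353 ≡ 142 (mod 151); 142·67 ≡ 1, so inverse 67.
N/47 = 30049; 30049 ≡ 16 (mod 47); 16·3 ≡ 1, so inverse 3.
N/199 = 7097; 7097 ≡ 132 (mod 199); 132·98 ≡ 1, so inverse 98.
x ≡ 131·9353·67 + 40·30049·3 + 106·7097·98 = 159420797.
159420797 mod 1412303 = 1242861.

1242861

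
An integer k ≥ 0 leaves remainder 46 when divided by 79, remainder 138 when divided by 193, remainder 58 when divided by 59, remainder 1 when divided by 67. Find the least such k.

From k ≡ 46 (mod 79) write k = 46 + 79t. Substituting into k ≡ 138 (mod 193) gives 79t ≡ 92 (mod 193), and since 79⁻¹ ≡ 22 (mod 193), t ≡ 94. Hence k ≡ 46 + 79·94 = 7472 (mod 15247).
From k ≡ 7472 (mod 15247) write k = 7472 + 15247t. Substituting into k ≡ 58 (mod 59) gives 15247t ≡ 20 (mod 59), and since 25⁻¹ ≡ 26 (mod 59), t ≡ 48. Hence k ≡ 7472 + 15247·48 = 739328 (mod 899573).
From k ≡ 739328 (mod 899573) write k = 739328 + 899573t. Substituting into k ≡ 1 (mod 67) gives 899573t ≡ 18 (mod 67), and since 31⁻¹ ≡ 13 (mod 67), t ≡ 33. Hence k ≡ 739328 + 899573·33 = 30425237 (mod 60271391).

30425237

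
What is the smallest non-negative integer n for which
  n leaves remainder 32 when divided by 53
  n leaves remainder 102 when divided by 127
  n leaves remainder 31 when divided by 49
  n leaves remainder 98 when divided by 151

23872292

From n ≡ 32 (mod 53) write n = 32 + 53t. Substituting into n ≡ 102 (mod 127) gives 53t ≡ 70 (mod 127), and since 53⁻¹ ≡ 12 (mod 127), t ≡ 78. Hence n ≡ 32 + 53·78 = 4166 (mod 6731).
From n ≡ 4166 (mod 6731) write n = 4166 + 6731t. Substituting into n ≡ 31 (mod 49) gives 6731t ≡ 30 (mod 49), and since 18⁻¹ ≡ 30 (mod 49), t ≡ 18. Hence n ≡ 4166 + 6731·18 = 125324 (mod 329819).
From n ≡ 125324 (mod 329819) write n = 125324 + 329819t. Substituting into n ≡ 98 (mod 151) gives 329819t ≡ 104 (mod 151), and since 35⁻¹ ≡ 82 (mod 151), t ≡ 72. Hence n ≡ 125324 + 329819·72 = 23872292 (mod 49802669).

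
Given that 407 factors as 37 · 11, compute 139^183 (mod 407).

Mod 37: 139 ≡ 28; by Fermat, exponent reduces to 183 mod 36 = 3; 28^3 ≡ 11 (mod 37).
Mod 11: 139 ≡ 7; by Fermat, exponent reduces to 183 mod 10 = 3; 7^3 ≡ 2 (mod 11).
Combine by CRT: x ≡ 11 (mod 37), x ≡ 2 (mod 11) ⇒ x ≡ 233 (mod 407).

233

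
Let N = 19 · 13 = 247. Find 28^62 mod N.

17

Mod 19: 28 ≡ 9; by Fermat, exponent reduces to 62 mod 18 = 8; 9^8 ≡ 17 (mod 19).
Mod 13: 28 ≡ 2; by Fermat, exponent reduces to 62 mod 12 = 2; 2^2 ≡ 4 (mod 13).
Combine by CRT: x ≡ 17 (mod 19), x ≡ 4 (mod 13) ⇒ x ≡ 17 (mod 247).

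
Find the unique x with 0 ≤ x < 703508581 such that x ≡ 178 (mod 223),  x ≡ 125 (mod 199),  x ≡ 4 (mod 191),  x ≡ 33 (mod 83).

319001901

The moduli are pairwise coprime; N = 223·199·191·83 = 703508581.
N/223 = 3154747; 3154747 ≡ 189 (mod 223); 189·59 ≡ 1, so inverse 59.
N/199 = 3535219; 3535219 ≡ 183 (mod 199); 183·87 ≡ 1, so inverse 87.
N/191 = 3683291; 3683291 ≡ 47 (mod 191); 47·126 ≡ 1, so inverse 126.
N/83 = 8476007; 8476007 ≡ 47 (mod 83); 47·53 ≡ 1, so inverse 53.
x ≡ 178·3154747·59 + 125·3535219·87 + 4·3683291·126 + 33·8476007·53 = 88257574526.
88257574526 mod 703508581 = 319001901.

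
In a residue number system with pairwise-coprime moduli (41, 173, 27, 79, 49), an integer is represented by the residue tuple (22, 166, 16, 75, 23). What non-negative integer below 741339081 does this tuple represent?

326452723

The moduli are pairwise coprime; N = 41·173·27·79·49 = 741339081.
N/41 = 18081441; 18081441 ≡ 31 (mod 41); 31·4 ≡ 1, so inverse 4.
N/173 = 4285197; 4285197 ≡ 160 (mod 173); 160·133 ≡ 1, so inverse 133.
N/27 = 27457003; 27457003 ≡ 1 (mod 27), inverse 1.
N/79 = 9384039; 9384039 ≡ 24 (mod 79); 24·56 ≡ 1, so inverse 56.
N/49 = 15129369; 15129369 ≡ 31 (mod 49); 31·19 ≡ 1, so inverse 19.
x ≡ 22·18081441·4 + 166·4285197·133 + 16·27457003·1 + 75·9384039·56 + 23·15129369·19 = 142663556275.
142663556275 mod 741339081 = 326452723.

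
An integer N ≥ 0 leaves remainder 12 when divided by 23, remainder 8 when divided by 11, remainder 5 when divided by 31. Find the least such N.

4221

From N ≡ 12 (mod 23) write N = 12 + 23t. Substituting into N ≡ 8 (mod 11) gives 23t ≡ 7 (mod 11), and since 1⁻¹ ≡ 1 (mod 11), t ≡ 7. Hence N ≡ 12 + 23·7 = 173 (mod 253).
From N ≡ 173 (mod 253) write N = 173 + 253t. Substituting into N ≡ 5 (mod 31) gives 253t ≡ 18 (mod 31), and since 5⁻¹ ≡ 25 (mod 31), t ≡ 16. Hence N ≡ 173 + 253·16 = 4221 (mod 7843).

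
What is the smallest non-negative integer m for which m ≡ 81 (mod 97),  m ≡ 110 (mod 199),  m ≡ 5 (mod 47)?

392737

The moduli are pairwise coprime; N = 97·199·47 = 907241.
N/97 = 9353; 9353 ≡ 41 (mod 97); 41·71 ≡ 1, so inverse 71.
N/199 = 4559; 4559 ≡ 181 (mod 199); 181·11 ≡ 1, so inverse 11.
N/47 = 19303; 19303 ≡ 33 (mod 47); 33·10 ≡ 1, so inverse 10.
m ≡ 81·9353·71 + 110·4559·11 + 5·19303·10 = 60270643.
60270643 mod 907241 = 392737.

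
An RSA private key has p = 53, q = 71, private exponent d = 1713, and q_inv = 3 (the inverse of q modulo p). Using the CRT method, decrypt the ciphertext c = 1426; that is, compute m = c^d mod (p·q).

d_p = d mod (p−1) = 1713 mod 52 = 49; d_q = d mod (q−1) = 33.
m₁ = c^(d_p) mod p: c ≡ 48 (mod 53), and 48^49 mod 53 = 39.
m₂ = c^(d_q) mod q: c ≡ 6 (mod 71), and 6^33 mod 71 = 2.
h = q_inv·(m₁ − m₂) mod p = 3·(39 − 2) mod 53 = 5.
m = m₂ + h·q = 2 + 5·71 = 357.

357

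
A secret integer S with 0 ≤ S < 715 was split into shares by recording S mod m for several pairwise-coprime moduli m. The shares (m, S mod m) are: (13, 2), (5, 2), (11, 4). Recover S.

The moduli are pairwise coprime; N = 13·5·11 = 715.
N/13 = 55; 55 ≡ 3 (mod 13); 3·9 ≡ 1, so inverse 9.
N/5 = 143; 143 ≡ 3 (mod 5); 3·2 ≡ 1, so inverse 2.
N/11 = 65; 65 ≡ 10 (mod 11); 10·10 ≡ 1, so inverse 10.
S ≡ 2·55·9 + 2·143·2 + 4·65·10 = 4162.
4162 mod 715 = 587.

587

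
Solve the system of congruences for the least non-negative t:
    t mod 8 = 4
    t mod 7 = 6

From t ≡ 4 (mod 8) write t = 4 + 8s. Substituting into t ≡ 6 (mod 7) gives 8s ≡ 2 (mod 7), and since 1⁻¹ ≡ 1 (mod 7), s ≡ 2. Hence t ≡ 4 + 8·2 = 20 (mod 56).

20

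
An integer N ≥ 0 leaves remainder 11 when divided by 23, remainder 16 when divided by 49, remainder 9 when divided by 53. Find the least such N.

5945

The moduli are pairwise coprime; M = 23·49·53 = 59731.
M/23 = 2597; 2597 ≡ 21 (mod 23); 21·11 ≡ 1, so inverse 11.
M/49 = 1219; 1219 ≡ 43 (mod 49); 43·8 ≡ 1, so inverse 8.
M/53 = 1127; 1127 ≡ 14 (mod 53); 14·19 ≡ 1, so inverse 19.
N ≡ 11·2597·11 + 16·1219·8 + 9·1127·19 = 662986.
662986 mod 59731 = 5945.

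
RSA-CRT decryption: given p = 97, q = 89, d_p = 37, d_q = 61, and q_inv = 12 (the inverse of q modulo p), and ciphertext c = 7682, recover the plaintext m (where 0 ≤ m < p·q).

m₁ = c^(d_p) mod p: c ≡ 19 (mod 97), and 19^37 mod 97 = 77.
m₂ = c^(d_q) mod q: c ≡ 28 (mod 89), and 28^61 mod 89 = 43.
h = q_inv·(m₁ − m₂) mod p = 12·(77 − 43) mod 97 = 20.
m = m₂ + h·q = 43 + 20·89 = 1823.

1823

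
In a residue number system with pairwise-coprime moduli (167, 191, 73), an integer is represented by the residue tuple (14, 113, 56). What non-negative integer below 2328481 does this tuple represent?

792763

From x ≡ 14 (mod 167) write x = 14 + 167t. Substituting into x ≡ 113 (mod 191) gives 167t ≡ 99 (mod 191), and since 167⁻¹ ≡ 183 (mod 191), t ≡ 163. Hence x ≡ 14 + 167·163 = 27235 (mod 31897).
From x ≡ 27235 (mod 31897) write x = 27235 + 31897t. Substituting into x ≡ 56 (mod 73) gives 31897t ≡ 50 (mod 73), and since 69⁻¹ ≡ 18 (mod 73), t ≡ 24. Hence x ≡ 27235 + 31897·24 = 792763 (mod 2328481).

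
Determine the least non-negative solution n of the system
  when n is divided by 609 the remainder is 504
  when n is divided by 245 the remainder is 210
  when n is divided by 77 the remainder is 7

30345

Combine the congruences pairwise.
gcd(609, 245) = 7 and 7 | (210 − 504), so the pair is consistent; merging gives n ≡ 9030 (mod 21315), where 21315 = lcm(609, 245).
gcd(21315, 77) = 7 and 7 | (7 − 9030), so the pair is consistent; merging gives n ≡ 30345 (mod 234465), where 234465 = lcm(21315, 77).
The solution is unique modulo lcm(609, 245, 77) = 234465.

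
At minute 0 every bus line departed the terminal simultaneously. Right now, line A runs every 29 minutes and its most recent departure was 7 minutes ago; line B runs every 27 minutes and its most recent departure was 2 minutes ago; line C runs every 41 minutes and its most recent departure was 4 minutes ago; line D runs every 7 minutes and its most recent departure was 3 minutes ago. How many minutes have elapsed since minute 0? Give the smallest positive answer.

The moduli are pairwise coprime; N = 29·27·41·7 = 224721.
N/29 = 7749; 7749 ≡ 6 (mod 29); 6·5 ≡ 1, so inverse 5.
N/27 = 8323; 8323 ≡ 7 (mod 27); 7·4 ≡ 1, so inverse 4.
N/41 = 5481; 5481 ≡ 28 (mod 41); 28·22 ≡ 1, so inverse 22.
N/7 = 32103; 32103 ≡ 1 (mod 7), inverse 1.
t ≡ 7·7749·5 + 2·8323·4 + 4·5481·22 + 3·32103·1 = 916436.
916436 mod 224721 = 17552.

17552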